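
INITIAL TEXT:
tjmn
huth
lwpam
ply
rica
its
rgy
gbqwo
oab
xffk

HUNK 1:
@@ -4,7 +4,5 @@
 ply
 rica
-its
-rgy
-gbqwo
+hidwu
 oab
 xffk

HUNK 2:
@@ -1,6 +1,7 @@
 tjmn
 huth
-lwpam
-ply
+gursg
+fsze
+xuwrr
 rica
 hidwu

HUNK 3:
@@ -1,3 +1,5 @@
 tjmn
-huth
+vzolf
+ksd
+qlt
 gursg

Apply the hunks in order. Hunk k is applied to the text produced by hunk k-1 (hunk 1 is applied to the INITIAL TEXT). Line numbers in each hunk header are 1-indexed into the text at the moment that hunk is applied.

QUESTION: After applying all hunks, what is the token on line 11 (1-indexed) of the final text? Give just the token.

Answer: xffk

Derivation:
Hunk 1: at line 4 remove [its,rgy,gbqwo] add [hidwu] -> 8 lines: tjmn huth lwpam ply rica hidwu oab xffk
Hunk 2: at line 1 remove [lwpam,ply] add [gursg,fsze,xuwrr] -> 9 lines: tjmn huth gursg fsze xuwrr rica hidwu oab xffk
Hunk 3: at line 1 remove [huth] add [vzolf,ksd,qlt] -> 11 lines: tjmn vzolf ksd qlt gursg fsze xuwrr rica hidwu oab xffk
Final line 11: xffk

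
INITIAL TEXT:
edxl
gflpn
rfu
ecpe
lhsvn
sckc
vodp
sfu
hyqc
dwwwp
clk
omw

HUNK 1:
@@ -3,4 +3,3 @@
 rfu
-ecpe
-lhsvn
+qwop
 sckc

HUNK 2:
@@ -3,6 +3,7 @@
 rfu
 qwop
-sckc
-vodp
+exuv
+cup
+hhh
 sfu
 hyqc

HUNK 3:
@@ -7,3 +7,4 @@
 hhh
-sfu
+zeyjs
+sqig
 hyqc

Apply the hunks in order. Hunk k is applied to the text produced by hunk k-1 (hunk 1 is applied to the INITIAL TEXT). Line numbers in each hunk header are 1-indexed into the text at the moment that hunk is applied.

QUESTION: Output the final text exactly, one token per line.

Hunk 1: at line 3 remove [ecpe,lhsvn] add [qwop] -> 11 lines: edxl gflpn rfu qwop sckc vodp sfu hyqc dwwwp clk omw
Hunk 2: at line 3 remove [sckc,vodp] add [exuv,cup,hhh] -> 12 lines: edxl gflpn rfu qwop exuv cup hhh sfu hyqc dwwwp clk omw
Hunk 3: at line 7 remove [sfu] add [zeyjs,sqig] -> 13 lines: edxl gflpn rfu qwop exuv cup hhh zeyjs sqig hyqc dwwwp clk omw

Answer: edxl
gflpn
rfu
qwop
exuv
cup
hhh
zeyjs
sqig
hyqc
dwwwp
clk
omw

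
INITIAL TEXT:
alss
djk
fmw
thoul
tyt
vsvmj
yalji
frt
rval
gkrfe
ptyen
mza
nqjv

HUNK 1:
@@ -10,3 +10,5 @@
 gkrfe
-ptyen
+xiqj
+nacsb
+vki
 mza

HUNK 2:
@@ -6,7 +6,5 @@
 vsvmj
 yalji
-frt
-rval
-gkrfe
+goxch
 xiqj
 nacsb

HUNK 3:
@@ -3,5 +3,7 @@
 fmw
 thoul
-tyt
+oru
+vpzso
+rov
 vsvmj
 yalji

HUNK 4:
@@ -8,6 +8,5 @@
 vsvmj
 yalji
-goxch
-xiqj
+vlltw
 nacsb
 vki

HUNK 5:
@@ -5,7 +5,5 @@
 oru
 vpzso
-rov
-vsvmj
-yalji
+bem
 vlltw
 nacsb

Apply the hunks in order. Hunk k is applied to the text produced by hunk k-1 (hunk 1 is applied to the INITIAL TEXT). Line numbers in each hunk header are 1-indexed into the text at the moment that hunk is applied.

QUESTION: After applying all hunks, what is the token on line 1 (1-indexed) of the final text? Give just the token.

Answer: alss

Derivation:
Hunk 1: at line 10 remove [ptyen] add [xiqj,nacsb,vki] -> 15 lines: alss djk fmw thoul tyt vsvmj yalji frt rval gkrfe xiqj nacsb vki mza nqjv
Hunk 2: at line 6 remove [frt,rval,gkrfe] add [goxch] -> 13 lines: alss djk fmw thoul tyt vsvmj yalji goxch xiqj nacsb vki mza nqjv
Hunk 3: at line 3 remove [tyt] add [oru,vpzso,rov] -> 15 lines: alss djk fmw thoul oru vpzso rov vsvmj yalji goxch xiqj nacsb vki mza nqjv
Hunk 4: at line 8 remove [goxch,xiqj] add [vlltw] -> 14 lines: alss djk fmw thoul oru vpzso rov vsvmj yalji vlltw nacsb vki mza nqjv
Hunk 5: at line 5 remove [rov,vsvmj,yalji] add [bem] -> 12 lines: alss djk fmw thoul oru vpzso bem vlltw nacsb vki mza nqjv
Final line 1: alss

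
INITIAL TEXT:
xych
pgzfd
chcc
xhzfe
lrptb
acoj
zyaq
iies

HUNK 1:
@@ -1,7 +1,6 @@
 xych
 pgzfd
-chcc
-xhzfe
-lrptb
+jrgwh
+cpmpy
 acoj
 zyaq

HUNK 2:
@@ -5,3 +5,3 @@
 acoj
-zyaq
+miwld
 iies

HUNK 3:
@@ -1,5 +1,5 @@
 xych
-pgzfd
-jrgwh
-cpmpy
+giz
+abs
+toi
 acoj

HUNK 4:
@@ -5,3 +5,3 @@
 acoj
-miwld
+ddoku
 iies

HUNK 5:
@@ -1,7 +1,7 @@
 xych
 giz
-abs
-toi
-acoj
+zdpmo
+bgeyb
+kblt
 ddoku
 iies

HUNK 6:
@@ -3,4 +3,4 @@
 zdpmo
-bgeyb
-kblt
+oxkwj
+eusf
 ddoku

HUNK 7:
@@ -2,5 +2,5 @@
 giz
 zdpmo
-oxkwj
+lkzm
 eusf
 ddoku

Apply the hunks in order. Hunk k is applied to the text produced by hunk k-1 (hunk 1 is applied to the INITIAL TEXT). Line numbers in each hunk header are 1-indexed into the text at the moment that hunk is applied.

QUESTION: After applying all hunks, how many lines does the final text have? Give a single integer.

Hunk 1: at line 1 remove [chcc,xhzfe,lrptb] add [jrgwh,cpmpy] -> 7 lines: xych pgzfd jrgwh cpmpy acoj zyaq iies
Hunk 2: at line 5 remove [zyaq] add [miwld] -> 7 lines: xych pgzfd jrgwh cpmpy acoj miwld iies
Hunk 3: at line 1 remove [pgzfd,jrgwh,cpmpy] add [giz,abs,toi] -> 7 lines: xych giz abs toi acoj miwld iies
Hunk 4: at line 5 remove [miwld] add [ddoku] -> 7 lines: xych giz abs toi acoj ddoku iies
Hunk 5: at line 1 remove [abs,toi,acoj] add [zdpmo,bgeyb,kblt] -> 7 lines: xych giz zdpmo bgeyb kblt ddoku iies
Hunk 6: at line 3 remove [bgeyb,kblt] add [oxkwj,eusf] -> 7 lines: xych giz zdpmo oxkwj eusf ddoku iies
Hunk 7: at line 2 remove [oxkwj] add [lkzm] -> 7 lines: xych giz zdpmo lkzm eusf ddoku iies
Final line count: 7

Answer: 7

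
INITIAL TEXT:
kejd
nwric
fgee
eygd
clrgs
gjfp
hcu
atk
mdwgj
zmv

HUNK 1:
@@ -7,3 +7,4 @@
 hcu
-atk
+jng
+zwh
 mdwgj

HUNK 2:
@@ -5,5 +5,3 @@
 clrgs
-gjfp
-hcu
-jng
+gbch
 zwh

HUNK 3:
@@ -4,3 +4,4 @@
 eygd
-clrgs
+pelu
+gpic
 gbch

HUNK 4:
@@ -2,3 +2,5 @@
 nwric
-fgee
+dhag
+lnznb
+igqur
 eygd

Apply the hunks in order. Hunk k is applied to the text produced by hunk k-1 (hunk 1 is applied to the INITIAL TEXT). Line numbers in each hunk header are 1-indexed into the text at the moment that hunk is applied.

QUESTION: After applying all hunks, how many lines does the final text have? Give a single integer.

Answer: 12

Derivation:
Hunk 1: at line 7 remove [atk] add [jng,zwh] -> 11 lines: kejd nwric fgee eygd clrgs gjfp hcu jng zwh mdwgj zmv
Hunk 2: at line 5 remove [gjfp,hcu,jng] add [gbch] -> 9 lines: kejd nwric fgee eygd clrgs gbch zwh mdwgj zmv
Hunk 3: at line 4 remove [clrgs] add [pelu,gpic] -> 10 lines: kejd nwric fgee eygd pelu gpic gbch zwh mdwgj zmv
Hunk 4: at line 2 remove [fgee] add [dhag,lnznb,igqur] -> 12 lines: kejd nwric dhag lnznb igqur eygd pelu gpic gbch zwh mdwgj zmv
Final line count: 12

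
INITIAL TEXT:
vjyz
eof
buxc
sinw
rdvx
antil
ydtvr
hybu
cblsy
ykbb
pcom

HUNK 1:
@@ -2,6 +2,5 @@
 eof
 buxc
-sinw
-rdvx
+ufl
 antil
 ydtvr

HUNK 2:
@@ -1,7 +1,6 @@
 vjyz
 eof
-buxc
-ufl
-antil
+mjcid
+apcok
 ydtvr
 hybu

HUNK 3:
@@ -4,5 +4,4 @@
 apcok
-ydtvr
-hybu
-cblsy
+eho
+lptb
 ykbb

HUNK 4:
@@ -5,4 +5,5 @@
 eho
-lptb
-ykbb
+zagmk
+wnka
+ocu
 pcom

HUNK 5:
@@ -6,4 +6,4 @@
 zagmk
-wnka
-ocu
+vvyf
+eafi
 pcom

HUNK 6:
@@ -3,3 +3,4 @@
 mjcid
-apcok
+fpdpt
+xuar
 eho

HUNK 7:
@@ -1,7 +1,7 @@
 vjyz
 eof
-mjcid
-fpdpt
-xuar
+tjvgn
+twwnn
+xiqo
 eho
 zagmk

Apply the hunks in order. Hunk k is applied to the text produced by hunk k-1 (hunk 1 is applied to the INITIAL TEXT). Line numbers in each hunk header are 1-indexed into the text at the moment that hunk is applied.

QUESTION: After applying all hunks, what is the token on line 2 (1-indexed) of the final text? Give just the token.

Answer: eof

Derivation:
Hunk 1: at line 2 remove [sinw,rdvx] add [ufl] -> 10 lines: vjyz eof buxc ufl antil ydtvr hybu cblsy ykbb pcom
Hunk 2: at line 1 remove [buxc,ufl,antil] add [mjcid,apcok] -> 9 lines: vjyz eof mjcid apcok ydtvr hybu cblsy ykbb pcom
Hunk 3: at line 4 remove [ydtvr,hybu,cblsy] add [eho,lptb] -> 8 lines: vjyz eof mjcid apcok eho lptb ykbb pcom
Hunk 4: at line 5 remove [lptb,ykbb] add [zagmk,wnka,ocu] -> 9 lines: vjyz eof mjcid apcok eho zagmk wnka ocu pcom
Hunk 5: at line 6 remove [wnka,ocu] add [vvyf,eafi] -> 9 lines: vjyz eof mjcid apcok eho zagmk vvyf eafi pcom
Hunk 6: at line 3 remove [apcok] add [fpdpt,xuar] -> 10 lines: vjyz eof mjcid fpdpt xuar eho zagmk vvyf eafi pcom
Hunk 7: at line 1 remove [mjcid,fpdpt,xuar] add [tjvgn,twwnn,xiqo] -> 10 lines: vjyz eof tjvgn twwnn xiqo eho zagmk vvyf eafi pcom
Final line 2: eof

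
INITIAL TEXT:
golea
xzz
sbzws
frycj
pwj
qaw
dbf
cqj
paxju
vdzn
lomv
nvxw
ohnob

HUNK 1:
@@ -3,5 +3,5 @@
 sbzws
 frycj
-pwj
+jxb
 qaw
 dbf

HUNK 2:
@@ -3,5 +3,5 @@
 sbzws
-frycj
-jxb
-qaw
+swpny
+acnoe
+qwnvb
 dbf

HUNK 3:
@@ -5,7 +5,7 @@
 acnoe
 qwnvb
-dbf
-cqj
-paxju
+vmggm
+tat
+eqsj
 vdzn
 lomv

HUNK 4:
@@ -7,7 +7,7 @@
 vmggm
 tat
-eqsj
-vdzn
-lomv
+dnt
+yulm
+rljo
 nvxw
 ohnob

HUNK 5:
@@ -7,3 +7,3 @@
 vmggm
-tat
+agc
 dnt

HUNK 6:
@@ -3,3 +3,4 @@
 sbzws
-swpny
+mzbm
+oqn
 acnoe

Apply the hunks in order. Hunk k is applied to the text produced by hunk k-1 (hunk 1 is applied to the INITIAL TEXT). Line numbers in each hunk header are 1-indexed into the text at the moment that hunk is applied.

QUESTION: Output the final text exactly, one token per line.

Answer: golea
xzz
sbzws
mzbm
oqn
acnoe
qwnvb
vmggm
agc
dnt
yulm
rljo
nvxw
ohnob

Derivation:
Hunk 1: at line 3 remove [pwj] add [jxb] -> 13 lines: golea xzz sbzws frycj jxb qaw dbf cqj paxju vdzn lomv nvxw ohnob
Hunk 2: at line 3 remove [frycj,jxb,qaw] add [swpny,acnoe,qwnvb] -> 13 lines: golea xzz sbzws swpny acnoe qwnvb dbf cqj paxju vdzn lomv nvxw ohnob
Hunk 3: at line 5 remove [dbf,cqj,paxju] add [vmggm,tat,eqsj] -> 13 lines: golea xzz sbzws swpny acnoe qwnvb vmggm tat eqsj vdzn lomv nvxw ohnob
Hunk 4: at line 7 remove [eqsj,vdzn,lomv] add [dnt,yulm,rljo] -> 13 lines: golea xzz sbzws swpny acnoe qwnvb vmggm tat dnt yulm rljo nvxw ohnob
Hunk 5: at line 7 remove [tat] add [agc] -> 13 lines: golea xzz sbzws swpny acnoe qwnvb vmggm agc dnt yulm rljo nvxw ohnob
Hunk 6: at line 3 remove [swpny] add [mzbm,oqn] -> 14 lines: golea xzz sbzws mzbm oqn acnoe qwnvb vmggm agc dnt yulm rljo nvxw ohnob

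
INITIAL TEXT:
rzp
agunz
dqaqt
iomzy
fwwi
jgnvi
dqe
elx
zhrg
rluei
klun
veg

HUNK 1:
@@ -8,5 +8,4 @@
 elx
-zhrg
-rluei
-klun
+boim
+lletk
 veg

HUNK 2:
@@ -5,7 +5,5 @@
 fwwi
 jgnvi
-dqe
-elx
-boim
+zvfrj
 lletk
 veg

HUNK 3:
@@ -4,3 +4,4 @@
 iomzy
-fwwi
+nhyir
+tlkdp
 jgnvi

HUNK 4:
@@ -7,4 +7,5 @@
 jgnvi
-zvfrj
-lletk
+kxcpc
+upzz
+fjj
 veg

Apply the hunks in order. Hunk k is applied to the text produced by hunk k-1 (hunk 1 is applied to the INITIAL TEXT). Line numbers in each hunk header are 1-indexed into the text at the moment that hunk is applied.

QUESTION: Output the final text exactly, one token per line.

Hunk 1: at line 8 remove [zhrg,rluei,klun] add [boim,lletk] -> 11 lines: rzp agunz dqaqt iomzy fwwi jgnvi dqe elx boim lletk veg
Hunk 2: at line 5 remove [dqe,elx,boim] add [zvfrj] -> 9 lines: rzp agunz dqaqt iomzy fwwi jgnvi zvfrj lletk veg
Hunk 3: at line 4 remove [fwwi] add [nhyir,tlkdp] -> 10 lines: rzp agunz dqaqt iomzy nhyir tlkdp jgnvi zvfrj lletk veg
Hunk 4: at line 7 remove [zvfrj,lletk] add [kxcpc,upzz,fjj] -> 11 lines: rzp agunz dqaqt iomzy nhyir tlkdp jgnvi kxcpc upzz fjj veg

Answer: rzp
agunz
dqaqt
iomzy
nhyir
tlkdp
jgnvi
kxcpc
upzz
fjj
veg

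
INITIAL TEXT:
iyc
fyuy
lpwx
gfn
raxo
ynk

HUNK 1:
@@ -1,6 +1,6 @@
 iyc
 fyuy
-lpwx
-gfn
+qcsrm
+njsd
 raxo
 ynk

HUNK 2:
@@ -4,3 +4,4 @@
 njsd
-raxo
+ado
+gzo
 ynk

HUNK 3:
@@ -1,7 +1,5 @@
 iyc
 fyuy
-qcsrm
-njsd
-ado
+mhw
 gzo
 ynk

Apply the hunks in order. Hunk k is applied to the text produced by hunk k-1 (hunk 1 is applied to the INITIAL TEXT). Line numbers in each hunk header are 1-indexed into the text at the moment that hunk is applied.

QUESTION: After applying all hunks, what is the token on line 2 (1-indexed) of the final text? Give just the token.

Answer: fyuy

Derivation:
Hunk 1: at line 1 remove [lpwx,gfn] add [qcsrm,njsd] -> 6 lines: iyc fyuy qcsrm njsd raxo ynk
Hunk 2: at line 4 remove [raxo] add [ado,gzo] -> 7 lines: iyc fyuy qcsrm njsd ado gzo ynk
Hunk 3: at line 1 remove [qcsrm,njsd,ado] add [mhw] -> 5 lines: iyc fyuy mhw gzo ynk
Final line 2: fyuy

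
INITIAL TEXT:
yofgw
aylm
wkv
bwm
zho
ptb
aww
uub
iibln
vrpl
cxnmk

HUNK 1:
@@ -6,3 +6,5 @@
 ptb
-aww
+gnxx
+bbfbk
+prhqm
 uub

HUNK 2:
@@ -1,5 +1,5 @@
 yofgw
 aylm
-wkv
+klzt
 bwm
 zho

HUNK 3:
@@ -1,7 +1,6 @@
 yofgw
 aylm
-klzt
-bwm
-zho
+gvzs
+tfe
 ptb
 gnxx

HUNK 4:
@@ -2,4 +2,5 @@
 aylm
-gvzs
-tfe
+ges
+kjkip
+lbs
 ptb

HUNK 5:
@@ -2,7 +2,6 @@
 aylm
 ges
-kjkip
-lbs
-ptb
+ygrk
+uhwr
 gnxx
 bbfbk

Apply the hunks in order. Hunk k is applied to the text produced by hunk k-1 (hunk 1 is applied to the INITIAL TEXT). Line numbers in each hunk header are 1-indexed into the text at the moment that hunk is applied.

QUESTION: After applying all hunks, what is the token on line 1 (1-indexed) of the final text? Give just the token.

Hunk 1: at line 6 remove [aww] add [gnxx,bbfbk,prhqm] -> 13 lines: yofgw aylm wkv bwm zho ptb gnxx bbfbk prhqm uub iibln vrpl cxnmk
Hunk 2: at line 1 remove [wkv] add [klzt] -> 13 lines: yofgw aylm klzt bwm zho ptb gnxx bbfbk prhqm uub iibln vrpl cxnmk
Hunk 3: at line 1 remove [klzt,bwm,zho] add [gvzs,tfe] -> 12 lines: yofgw aylm gvzs tfe ptb gnxx bbfbk prhqm uub iibln vrpl cxnmk
Hunk 4: at line 2 remove [gvzs,tfe] add [ges,kjkip,lbs] -> 13 lines: yofgw aylm ges kjkip lbs ptb gnxx bbfbk prhqm uub iibln vrpl cxnmk
Hunk 5: at line 2 remove [kjkip,lbs,ptb] add [ygrk,uhwr] -> 12 lines: yofgw aylm ges ygrk uhwr gnxx bbfbk prhqm uub iibln vrpl cxnmk
Final line 1: yofgw

Answer: yofgw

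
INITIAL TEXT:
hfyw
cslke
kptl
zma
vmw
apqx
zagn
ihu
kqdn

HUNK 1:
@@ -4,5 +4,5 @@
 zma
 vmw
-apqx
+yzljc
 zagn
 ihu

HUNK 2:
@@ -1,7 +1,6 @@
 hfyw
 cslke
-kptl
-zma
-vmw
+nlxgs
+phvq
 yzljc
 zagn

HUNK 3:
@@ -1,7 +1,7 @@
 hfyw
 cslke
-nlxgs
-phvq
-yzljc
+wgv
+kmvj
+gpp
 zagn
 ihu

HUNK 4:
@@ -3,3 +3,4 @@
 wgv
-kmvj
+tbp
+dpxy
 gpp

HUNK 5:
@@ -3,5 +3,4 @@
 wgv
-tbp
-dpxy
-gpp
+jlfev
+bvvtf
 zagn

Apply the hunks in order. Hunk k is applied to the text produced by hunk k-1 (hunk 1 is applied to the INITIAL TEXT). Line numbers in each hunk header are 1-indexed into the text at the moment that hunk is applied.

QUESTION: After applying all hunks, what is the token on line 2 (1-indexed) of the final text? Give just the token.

Hunk 1: at line 4 remove [apqx] add [yzljc] -> 9 lines: hfyw cslke kptl zma vmw yzljc zagn ihu kqdn
Hunk 2: at line 1 remove [kptl,zma,vmw] add [nlxgs,phvq] -> 8 lines: hfyw cslke nlxgs phvq yzljc zagn ihu kqdn
Hunk 3: at line 1 remove [nlxgs,phvq,yzljc] add [wgv,kmvj,gpp] -> 8 lines: hfyw cslke wgv kmvj gpp zagn ihu kqdn
Hunk 4: at line 3 remove [kmvj] add [tbp,dpxy] -> 9 lines: hfyw cslke wgv tbp dpxy gpp zagn ihu kqdn
Hunk 5: at line 3 remove [tbp,dpxy,gpp] add [jlfev,bvvtf] -> 8 lines: hfyw cslke wgv jlfev bvvtf zagn ihu kqdn
Final line 2: cslke

Answer: cslke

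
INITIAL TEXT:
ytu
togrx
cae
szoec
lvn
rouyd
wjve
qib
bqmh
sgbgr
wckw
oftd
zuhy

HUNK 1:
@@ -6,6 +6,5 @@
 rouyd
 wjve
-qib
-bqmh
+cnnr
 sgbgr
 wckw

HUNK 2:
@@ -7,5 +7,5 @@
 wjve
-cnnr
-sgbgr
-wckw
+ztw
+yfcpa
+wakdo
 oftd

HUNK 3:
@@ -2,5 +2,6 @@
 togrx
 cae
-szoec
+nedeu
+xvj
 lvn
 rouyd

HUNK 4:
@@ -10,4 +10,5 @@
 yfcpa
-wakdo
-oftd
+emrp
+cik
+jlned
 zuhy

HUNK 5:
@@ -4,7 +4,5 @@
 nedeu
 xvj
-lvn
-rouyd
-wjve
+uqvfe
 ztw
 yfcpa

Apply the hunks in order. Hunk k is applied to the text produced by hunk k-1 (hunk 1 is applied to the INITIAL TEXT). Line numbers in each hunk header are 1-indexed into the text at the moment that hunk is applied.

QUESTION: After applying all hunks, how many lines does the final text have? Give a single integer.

Answer: 12

Derivation:
Hunk 1: at line 6 remove [qib,bqmh] add [cnnr] -> 12 lines: ytu togrx cae szoec lvn rouyd wjve cnnr sgbgr wckw oftd zuhy
Hunk 2: at line 7 remove [cnnr,sgbgr,wckw] add [ztw,yfcpa,wakdo] -> 12 lines: ytu togrx cae szoec lvn rouyd wjve ztw yfcpa wakdo oftd zuhy
Hunk 3: at line 2 remove [szoec] add [nedeu,xvj] -> 13 lines: ytu togrx cae nedeu xvj lvn rouyd wjve ztw yfcpa wakdo oftd zuhy
Hunk 4: at line 10 remove [wakdo,oftd] add [emrp,cik,jlned] -> 14 lines: ytu togrx cae nedeu xvj lvn rouyd wjve ztw yfcpa emrp cik jlned zuhy
Hunk 5: at line 4 remove [lvn,rouyd,wjve] add [uqvfe] -> 12 lines: ytu togrx cae nedeu xvj uqvfe ztw yfcpa emrp cik jlned zuhy
Final line count: 12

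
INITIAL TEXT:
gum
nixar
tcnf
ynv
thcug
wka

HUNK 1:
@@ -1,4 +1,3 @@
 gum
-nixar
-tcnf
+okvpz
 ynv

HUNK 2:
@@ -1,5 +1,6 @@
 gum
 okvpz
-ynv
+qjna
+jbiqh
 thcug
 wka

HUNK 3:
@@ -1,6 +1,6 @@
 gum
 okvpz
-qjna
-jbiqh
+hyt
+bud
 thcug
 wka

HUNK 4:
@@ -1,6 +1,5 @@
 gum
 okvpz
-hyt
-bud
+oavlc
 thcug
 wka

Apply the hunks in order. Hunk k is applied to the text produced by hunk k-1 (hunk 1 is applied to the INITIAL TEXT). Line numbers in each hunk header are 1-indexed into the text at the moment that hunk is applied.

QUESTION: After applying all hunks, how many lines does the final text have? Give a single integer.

Answer: 5

Derivation:
Hunk 1: at line 1 remove [nixar,tcnf] add [okvpz] -> 5 lines: gum okvpz ynv thcug wka
Hunk 2: at line 1 remove [ynv] add [qjna,jbiqh] -> 6 lines: gum okvpz qjna jbiqh thcug wka
Hunk 3: at line 1 remove [qjna,jbiqh] add [hyt,bud] -> 6 lines: gum okvpz hyt bud thcug wka
Hunk 4: at line 1 remove [hyt,bud] add [oavlc] -> 5 lines: gum okvpz oavlc thcug wka
Final line count: 5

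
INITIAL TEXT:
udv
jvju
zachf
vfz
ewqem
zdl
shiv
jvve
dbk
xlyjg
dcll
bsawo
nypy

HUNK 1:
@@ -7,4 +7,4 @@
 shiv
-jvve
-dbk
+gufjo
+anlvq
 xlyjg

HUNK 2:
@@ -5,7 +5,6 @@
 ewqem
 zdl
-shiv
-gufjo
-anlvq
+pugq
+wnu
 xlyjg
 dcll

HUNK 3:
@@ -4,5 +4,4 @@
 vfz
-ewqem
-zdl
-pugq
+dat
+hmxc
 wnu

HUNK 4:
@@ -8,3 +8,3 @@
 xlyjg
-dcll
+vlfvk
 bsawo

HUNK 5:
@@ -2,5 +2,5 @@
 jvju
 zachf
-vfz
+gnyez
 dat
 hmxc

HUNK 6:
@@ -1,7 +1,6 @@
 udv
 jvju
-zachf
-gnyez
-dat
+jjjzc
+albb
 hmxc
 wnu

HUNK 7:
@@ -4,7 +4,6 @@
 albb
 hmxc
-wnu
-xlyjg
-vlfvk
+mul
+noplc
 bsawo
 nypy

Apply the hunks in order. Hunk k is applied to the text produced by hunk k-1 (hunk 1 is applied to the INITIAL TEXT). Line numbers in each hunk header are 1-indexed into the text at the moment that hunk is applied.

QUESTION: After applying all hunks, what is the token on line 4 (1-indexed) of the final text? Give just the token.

Answer: albb

Derivation:
Hunk 1: at line 7 remove [jvve,dbk] add [gufjo,anlvq] -> 13 lines: udv jvju zachf vfz ewqem zdl shiv gufjo anlvq xlyjg dcll bsawo nypy
Hunk 2: at line 5 remove [shiv,gufjo,anlvq] add [pugq,wnu] -> 12 lines: udv jvju zachf vfz ewqem zdl pugq wnu xlyjg dcll bsawo nypy
Hunk 3: at line 4 remove [ewqem,zdl,pugq] add [dat,hmxc] -> 11 lines: udv jvju zachf vfz dat hmxc wnu xlyjg dcll bsawo nypy
Hunk 4: at line 8 remove [dcll] add [vlfvk] -> 11 lines: udv jvju zachf vfz dat hmxc wnu xlyjg vlfvk bsawo nypy
Hunk 5: at line 2 remove [vfz] add [gnyez] -> 11 lines: udv jvju zachf gnyez dat hmxc wnu xlyjg vlfvk bsawo nypy
Hunk 6: at line 1 remove [zachf,gnyez,dat] add [jjjzc,albb] -> 10 lines: udv jvju jjjzc albb hmxc wnu xlyjg vlfvk bsawo nypy
Hunk 7: at line 4 remove [wnu,xlyjg,vlfvk] add [mul,noplc] -> 9 lines: udv jvju jjjzc albb hmxc mul noplc bsawo nypy
Final line 4: albb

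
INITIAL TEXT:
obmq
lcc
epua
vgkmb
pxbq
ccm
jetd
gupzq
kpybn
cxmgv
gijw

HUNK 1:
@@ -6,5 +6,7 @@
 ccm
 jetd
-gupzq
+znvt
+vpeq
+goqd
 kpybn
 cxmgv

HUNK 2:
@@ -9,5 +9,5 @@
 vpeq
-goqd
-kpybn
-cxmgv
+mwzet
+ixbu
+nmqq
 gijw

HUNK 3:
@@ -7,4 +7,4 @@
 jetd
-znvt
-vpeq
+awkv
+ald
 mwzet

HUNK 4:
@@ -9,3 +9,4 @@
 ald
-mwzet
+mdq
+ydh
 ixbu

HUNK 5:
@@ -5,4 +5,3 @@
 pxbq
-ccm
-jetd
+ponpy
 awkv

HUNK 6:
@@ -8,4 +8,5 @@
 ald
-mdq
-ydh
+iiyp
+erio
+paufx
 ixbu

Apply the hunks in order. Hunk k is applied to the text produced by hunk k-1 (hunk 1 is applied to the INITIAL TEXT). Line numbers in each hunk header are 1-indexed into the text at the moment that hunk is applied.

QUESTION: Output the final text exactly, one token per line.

Answer: obmq
lcc
epua
vgkmb
pxbq
ponpy
awkv
ald
iiyp
erio
paufx
ixbu
nmqq
gijw

Derivation:
Hunk 1: at line 6 remove [gupzq] add [znvt,vpeq,goqd] -> 13 lines: obmq lcc epua vgkmb pxbq ccm jetd znvt vpeq goqd kpybn cxmgv gijw
Hunk 2: at line 9 remove [goqd,kpybn,cxmgv] add [mwzet,ixbu,nmqq] -> 13 lines: obmq lcc epua vgkmb pxbq ccm jetd znvt vpeq mwzet ixbu nmqq gijw
Hunk 3: at line 7 remove [znvt,vpeq] add [awkv,ald] -> 13 lines: obmq lcc epua vgkmb pxbq ccm jetd awkv ald mwzet ixbu nmqq gijw
Hunk 4: at line 9 remove [mwzet] add [mdq,ydh] -> 14 lines: obmq lcc epua vgkmb pxbq ccm jetd awkv ald mdq ydh ixbu nmqq gijw
Hunk 5: at line 5 remove [ccm,jetd] add [ponpy] -> 13 lines: obmq lcc epua vgkmb pxbq ponpy awkv ald mdq ydh ixbu nmqq gijw
Hunk 6: at line 8 remove [mdq,ydh] add [iiyp,erio,paufx] -> 14 lines: obmq lcc epua vgkmb pxbq ponpy awkv ald iiyp erio paufx ixbu nmqq gijw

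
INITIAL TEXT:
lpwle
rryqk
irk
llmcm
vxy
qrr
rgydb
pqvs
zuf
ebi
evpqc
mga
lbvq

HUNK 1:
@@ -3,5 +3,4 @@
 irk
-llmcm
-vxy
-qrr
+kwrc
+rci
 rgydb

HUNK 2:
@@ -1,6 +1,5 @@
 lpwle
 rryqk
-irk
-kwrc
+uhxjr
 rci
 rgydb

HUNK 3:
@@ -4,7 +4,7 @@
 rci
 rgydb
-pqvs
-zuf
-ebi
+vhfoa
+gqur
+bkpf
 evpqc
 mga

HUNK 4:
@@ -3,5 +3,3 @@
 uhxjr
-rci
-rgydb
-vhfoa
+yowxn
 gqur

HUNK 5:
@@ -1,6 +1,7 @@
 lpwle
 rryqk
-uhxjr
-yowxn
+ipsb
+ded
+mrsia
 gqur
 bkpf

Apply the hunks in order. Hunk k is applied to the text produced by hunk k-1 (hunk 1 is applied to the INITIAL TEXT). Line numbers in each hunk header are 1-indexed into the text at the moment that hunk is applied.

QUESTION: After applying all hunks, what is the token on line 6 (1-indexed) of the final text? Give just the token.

Answer: gqur

Derivation:
Hunk 1: at line 3 remove [llmcm,vxy,qrr] add [kwrc,rci] -> 12 lines: lpwle rryqk irk kwrc rci rgydb pqvs zuf ebi evpqc mga lbvq
Hunk 2: at line 1 remove [irk,kwrc] add [uhxjr] -> 11 lines: lpwle rryqk uhxjr rci rgydb pqvs zuf ebi evpqc mga lbvq
Hunk 3: at line 4 remove [pqvs,zuf,ebi] add [vhfoa,gqur,bkpf] -> 11 lines: lpwle rryqk uhxjr rci rgydb vhfoa gqur bkpf evpqc mga lbvq
Hunk 4: at line 3 remove [rci,rgydb,vhfoa] add [yowxn] -> 9 lines: lpwle rryqk uhxjr yowxn gqur bkpf evpqc mga lbvq
Hunk 5: at line 1 remove [uhxjr,yowxn] add [ipsb,ded,mrsia] -> 10 lines: lpwle rryqk ipsb ded mrsia gqur bkpf evpqc mga lbvq
Final line 6: gqur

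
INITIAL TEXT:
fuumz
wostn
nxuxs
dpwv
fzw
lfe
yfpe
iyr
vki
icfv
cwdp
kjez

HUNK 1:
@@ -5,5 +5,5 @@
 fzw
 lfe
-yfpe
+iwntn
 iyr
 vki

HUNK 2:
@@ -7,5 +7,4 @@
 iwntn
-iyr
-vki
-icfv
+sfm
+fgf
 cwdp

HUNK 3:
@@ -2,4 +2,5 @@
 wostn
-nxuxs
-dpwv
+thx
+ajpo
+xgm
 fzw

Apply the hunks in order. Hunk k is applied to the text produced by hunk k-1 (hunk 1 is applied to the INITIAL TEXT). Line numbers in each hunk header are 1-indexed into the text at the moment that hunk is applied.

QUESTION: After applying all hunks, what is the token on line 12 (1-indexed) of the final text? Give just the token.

Answer: kjez

Derivation:
Hunk 1: at line 5 remove [yfpe] add [iwntn] -> 12 lines: fuumz wostn nxuxs dpwv fzw lfe iwntn iyr vki icfv cwdp kjez
Hunk 2: at line 7 remove [iyr,vki,icfv] add [sfm,fgf] -> 11 lines: fuumz wostn nxuxs dpwv fzw lfe iwntn sfm fgf cwdp kjez
Hunk 3: at line 2 remove [nxuxs,dpwv] add [thx,ajpo,xgm] -> 12 lines: fuumz wostn thx ajpo xgm fzw lfe iwntn sfm fgf cwdp kjez
Final line 12: kjez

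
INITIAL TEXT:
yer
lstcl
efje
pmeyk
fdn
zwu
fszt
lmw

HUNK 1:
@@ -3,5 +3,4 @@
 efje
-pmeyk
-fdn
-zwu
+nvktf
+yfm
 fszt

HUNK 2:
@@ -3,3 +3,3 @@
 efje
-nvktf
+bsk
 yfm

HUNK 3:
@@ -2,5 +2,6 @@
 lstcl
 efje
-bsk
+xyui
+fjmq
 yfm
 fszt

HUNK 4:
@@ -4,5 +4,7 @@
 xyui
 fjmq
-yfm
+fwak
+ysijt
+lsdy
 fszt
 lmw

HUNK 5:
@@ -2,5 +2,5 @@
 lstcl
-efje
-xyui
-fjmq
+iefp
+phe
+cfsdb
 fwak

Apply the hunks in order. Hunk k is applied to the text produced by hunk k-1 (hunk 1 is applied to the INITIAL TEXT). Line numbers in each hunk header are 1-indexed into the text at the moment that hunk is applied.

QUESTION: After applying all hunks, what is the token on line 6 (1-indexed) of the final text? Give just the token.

Hunk 1: at line 3 remove [pmeyk,fdn,zwu] add [nvktf,yfm] -> 7 lines: yer lstcl efje nvktf yfm fszt lmw
Hunk 2: at line 3 remove [nvktf] add [bsk] -> 7 lines: yer lstcl efje bsk yfm fszt lmw
Hunk 3: at line 2 remove [bsk] add [xyui,fjmq] -> 8 lines: yer lstcl efje xyui fjmq yfm fszt lmw
Hunk 4: at line 4 remove [yfm] add [fwak,ysijt,lsdy] -> 10 lines: yer lstcl efje xyui fjmq fwak ysijt lsdy fszt lmw
Hunk 5: at line 2 remove [efje,xyui,fjmq] add [iefp,phe,cfsdb] -> 10 lines: yer lstcl iefp phe cfsdb fwak ysijt lsdy fszt lmw
Final line 6: fwak

Answer: fwak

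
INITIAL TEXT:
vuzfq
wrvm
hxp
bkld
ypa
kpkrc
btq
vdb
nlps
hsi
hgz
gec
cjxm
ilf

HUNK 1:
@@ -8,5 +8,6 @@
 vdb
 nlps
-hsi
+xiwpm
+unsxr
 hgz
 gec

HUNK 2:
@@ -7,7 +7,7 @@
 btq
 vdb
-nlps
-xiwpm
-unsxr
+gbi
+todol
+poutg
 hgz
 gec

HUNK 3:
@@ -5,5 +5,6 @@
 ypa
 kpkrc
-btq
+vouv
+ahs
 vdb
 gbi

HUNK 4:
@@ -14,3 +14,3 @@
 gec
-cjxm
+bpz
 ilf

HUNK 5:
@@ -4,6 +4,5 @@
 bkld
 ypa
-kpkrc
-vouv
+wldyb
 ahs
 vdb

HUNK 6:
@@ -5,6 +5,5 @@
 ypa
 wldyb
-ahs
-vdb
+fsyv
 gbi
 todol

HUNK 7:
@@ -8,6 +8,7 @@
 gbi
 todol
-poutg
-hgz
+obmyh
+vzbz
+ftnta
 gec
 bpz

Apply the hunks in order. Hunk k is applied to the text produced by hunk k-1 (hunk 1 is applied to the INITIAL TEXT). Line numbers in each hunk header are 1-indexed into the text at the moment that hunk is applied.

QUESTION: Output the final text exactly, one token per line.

Hunk 1: at line 8 remove [hsi] add [xiwpm,unsxr] -> 15 lines: vuzfq wrvm hxp bkld ypa kpkrc btq vdb nlps xiwpm unsxr hgz gec cjxm ilf
Hunk 2: at line 7 remove [nlps,xiwpm,unsxr] add [gbi,todol,poutg] -> 15 lines: vuzfq wrvm hxp bkld ypa kpkrc btq vdb gbi todol poutg hgz gec cjxm ilf
Hunk 3: at line 5 remove [btq] add [vouv,ahs] -> 16 lines: vuzfq wrvm hxp bkld ypa kpkrc vouv ahs vdb gbi todol poutg hgz gec cjxm ilf
Hunk 4: at line 14 remove [cjxm] add [bpz] -> 16 lines: vuzfq wrvm hxp bkld ypa kpkrc vouv ahs vdb gbi todol poutg hgz gec bpz ilf
Hunk 5: at line 4 remove [kpkrc,vouv] add [wldyb] -> 15 lines: vuzfq wrvm hxp bkld ypa wldyb ahs vdb gbi todol poutg hgz gec bpz ilf
Hunk 6: at line 5 remove [ahs,vdb] add [fsyv] -> 14 lines: vuzfq wrvm hxp bkld ypa wldyb fsyv gbi todol poutg hgz gec bpz ilf
Hunk 7: at line 8 remove [poutg,hgz] add [obmyh,vzbz,ftnta] -> 15 lines: vuzfq wrvm hxp bkld ypa wldyb fsyv gbi todol obmyh vzbz ftnta gec bpz ilf

Answer: vuzfq
wrvm
hxp
bkld
ypa
wldyb
fsyv
gbi
todol
obmyh
vzbz
ftnta
gec
bpz
ilf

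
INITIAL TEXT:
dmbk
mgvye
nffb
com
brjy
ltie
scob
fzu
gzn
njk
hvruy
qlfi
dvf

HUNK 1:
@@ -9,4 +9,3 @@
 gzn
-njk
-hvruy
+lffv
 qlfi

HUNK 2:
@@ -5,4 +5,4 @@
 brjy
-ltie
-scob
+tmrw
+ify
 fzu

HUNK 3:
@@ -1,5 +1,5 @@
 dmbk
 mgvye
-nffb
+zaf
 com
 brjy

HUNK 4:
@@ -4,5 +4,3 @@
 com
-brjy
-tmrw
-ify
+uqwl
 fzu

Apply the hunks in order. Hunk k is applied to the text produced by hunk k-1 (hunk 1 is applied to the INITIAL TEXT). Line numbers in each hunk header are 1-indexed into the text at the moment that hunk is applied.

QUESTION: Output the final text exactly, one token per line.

Hunk 1: at line 9 remove [njk,hvruy] add [lffv] -> 12 lines: dmbk mgvye nffb com brjy ltie scob fzu gzn lffv qlfi dvf
Hunk 2: at line 5 remove [ltie,scob] add [tmrw,ify] -> 12 lines: dmbk mgvye nffb com brjy tmrw ify fzu gzn lffv qlfi dvf
Hunk 3: at line 1 remove [nffb] add [zaf] -> 12 lines: dmbk mgvye zaf com brjy tmrw ify fzu gzn lffv qlfi dvf
Hunk 4: at line 4 remove [brjy,tmrw,ify] add [uqwl] -> 10 lines: dmbk mgvye zaf com uqwl fzu gzn lffv qlfi dvf

Answer: dmbk
mgvye
zaf
com
uqwl
fzu
gzn
lffv
qlfi
dvf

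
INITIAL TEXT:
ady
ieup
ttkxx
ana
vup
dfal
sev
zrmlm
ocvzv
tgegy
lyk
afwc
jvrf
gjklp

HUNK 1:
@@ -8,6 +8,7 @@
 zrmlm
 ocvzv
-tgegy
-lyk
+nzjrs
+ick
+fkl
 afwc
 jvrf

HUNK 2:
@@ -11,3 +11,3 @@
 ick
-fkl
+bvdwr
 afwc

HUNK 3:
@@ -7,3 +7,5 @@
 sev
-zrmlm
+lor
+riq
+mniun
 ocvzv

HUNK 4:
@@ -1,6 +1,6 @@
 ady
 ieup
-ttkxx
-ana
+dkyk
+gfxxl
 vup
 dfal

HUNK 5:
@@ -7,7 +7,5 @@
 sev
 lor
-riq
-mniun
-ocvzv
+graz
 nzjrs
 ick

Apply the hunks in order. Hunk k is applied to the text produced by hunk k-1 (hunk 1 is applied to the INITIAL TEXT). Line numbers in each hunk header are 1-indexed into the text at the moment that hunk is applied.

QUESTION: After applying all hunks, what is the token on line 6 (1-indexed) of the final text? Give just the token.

Answer: dfal

Derivation:
Hunk 1: at line 8 remove [tgegy,lyk] add [nzjrs,ick,fkl] -> 15 lines: ady ieup ttkxx ana vup dfal sev zrmlm ocvzv nzjrs ick fkl afwc jvrf gjklp
Hunk 2: at line 11 remove [fkl] add [bvdwr] -> 15 lines: ady ieup ttkxx ana vup dfal sev zrmlm ocvzv nzjrs ick bvdwr afwc jvrf gjklp
Hunk 3: at line 7 remove [zrmlm] add [lor,riq,mniun] -> 17 lines: ady ieup ttkxx ana vup dfal sev lor riq mniun ocvzv nzjrs ick bvdwr afwc jvrf gjklp
Hunk 4: at line 1 remove [ttkxx,ana] add [dkyk,gfxxl] -> 17 lines: ady ieup dkyk gfxxl vup dfal sev lor riq mniun ocvzv nzjrs ick bvdwr afwc jvrf gjklp
Hunk 5: at line 7 remove [riq,mniun,ocvzv] add [graz] -> 15 lines: ady ieup dkyk gfxxl vup dfal sev lor graz nzjrs ick bvdwr afwc jvrf gjklp
Final line 6: dfal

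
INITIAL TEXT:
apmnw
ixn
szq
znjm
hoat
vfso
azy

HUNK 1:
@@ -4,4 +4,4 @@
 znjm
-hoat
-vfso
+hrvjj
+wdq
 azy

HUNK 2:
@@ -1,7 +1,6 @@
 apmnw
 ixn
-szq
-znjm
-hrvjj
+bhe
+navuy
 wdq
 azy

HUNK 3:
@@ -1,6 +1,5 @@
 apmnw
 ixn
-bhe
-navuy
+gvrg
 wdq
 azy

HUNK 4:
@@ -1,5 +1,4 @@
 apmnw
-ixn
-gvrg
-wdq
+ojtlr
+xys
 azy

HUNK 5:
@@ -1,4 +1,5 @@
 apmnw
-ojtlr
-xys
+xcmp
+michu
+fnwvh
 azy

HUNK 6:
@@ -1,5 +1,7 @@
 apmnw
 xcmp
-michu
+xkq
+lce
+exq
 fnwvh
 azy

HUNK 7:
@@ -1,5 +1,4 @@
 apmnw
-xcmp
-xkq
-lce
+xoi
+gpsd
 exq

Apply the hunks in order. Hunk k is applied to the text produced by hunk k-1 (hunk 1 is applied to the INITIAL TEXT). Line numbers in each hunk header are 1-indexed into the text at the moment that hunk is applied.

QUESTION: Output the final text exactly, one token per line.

Hunk 1: at line 4 remove [hoat,vfso] add [hrvjj,wdq] -> 7 lines: apmnw ixn szq znjm hrvjj wdq azy
Hunk 2: at line 1 remove [szq,znjm,hrvjj] add [bhe,navuy] -> 6 lines: apmnw ixn bhe navuy wdq azy
Hunk 3: at line 1 remove [bhe,navuy] add [gvrg] -> 5 lines: apmnw ixn gvrg wdq azy
Hunk 4: at line 1 remove [ixn,gvrg,wdq] add [ojtlr,xys] -> 4 lines: apmnw ojtlr xys azy
Hunk 5: at line 1 remove [ojtlr,xys] add [xcmp,michu,fnwvh] -> 5 lines: apmnw xcmp michu fnwvh azy
Hunk 6: at line 1 remove [michu] add [xkq,lce,exq] -> 7 lines: apmnw xcmp xkq lce exq fnwvh azy
Hunk 7: at line 1 remove [xcmp,xkq,lce] add [xoi,gpsd] -> 6 lines: apmnw xoi gpsd exq fnwvh azy

Answer: apmnw
xoi
gpsd
exq
fnwvh
azy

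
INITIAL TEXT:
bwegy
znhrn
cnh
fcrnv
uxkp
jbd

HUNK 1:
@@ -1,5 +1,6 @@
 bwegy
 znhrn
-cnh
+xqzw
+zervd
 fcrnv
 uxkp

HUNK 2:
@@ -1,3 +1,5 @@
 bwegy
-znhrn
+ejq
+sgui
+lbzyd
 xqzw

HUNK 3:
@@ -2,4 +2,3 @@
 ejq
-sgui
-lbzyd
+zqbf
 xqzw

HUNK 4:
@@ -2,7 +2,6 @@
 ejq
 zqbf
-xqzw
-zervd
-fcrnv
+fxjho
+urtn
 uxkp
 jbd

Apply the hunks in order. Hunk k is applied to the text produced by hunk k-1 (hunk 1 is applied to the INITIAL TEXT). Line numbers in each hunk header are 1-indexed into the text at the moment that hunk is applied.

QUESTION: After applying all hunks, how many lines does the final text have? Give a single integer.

Answer: 7

Derivation:
Hunk 1: at line 1 remove [cnh] add [xqzw,zervd] -> 7 lines: bwegy znhrn xqzw zervd fcrnv uxkp jbd
Hunk 2: at line 1 remove [znhrn] add [ejq,sgui,lbzyd] -> 9 lines: bwegy ejq sgui lbzyd xqzw zervd fcrnv uxkp jbd
Hunk 3: at line 2 remove [sgui,lbzyd] add [zqbf] -> 8 lines: bwegy ejq zqbf xqzw zervd fcrnv uxkp jbd
Hunk 4: at line 2 remove [xqzw,zervd,fcrnv] add [fxjho,urtn] -> 7 lines: bwegy ejq zqbf fxjho urtn uxkp jbd
Final line count: 7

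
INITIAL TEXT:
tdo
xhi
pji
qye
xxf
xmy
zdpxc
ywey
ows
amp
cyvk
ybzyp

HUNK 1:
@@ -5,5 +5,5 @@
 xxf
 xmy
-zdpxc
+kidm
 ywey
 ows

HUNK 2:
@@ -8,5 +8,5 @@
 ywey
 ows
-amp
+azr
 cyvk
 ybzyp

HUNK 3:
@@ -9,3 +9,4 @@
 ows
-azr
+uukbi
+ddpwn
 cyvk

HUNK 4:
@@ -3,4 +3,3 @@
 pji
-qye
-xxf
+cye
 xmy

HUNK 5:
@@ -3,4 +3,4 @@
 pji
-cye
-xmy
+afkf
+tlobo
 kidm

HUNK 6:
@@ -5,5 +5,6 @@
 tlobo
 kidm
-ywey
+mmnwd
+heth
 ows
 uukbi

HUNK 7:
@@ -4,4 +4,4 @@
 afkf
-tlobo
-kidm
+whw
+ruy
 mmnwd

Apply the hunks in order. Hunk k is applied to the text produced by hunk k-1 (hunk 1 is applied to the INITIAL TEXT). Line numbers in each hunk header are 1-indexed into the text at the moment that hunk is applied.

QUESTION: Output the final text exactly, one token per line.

Hunk 1: at line 5 remove [zdpxc] add [kidm] -> 12 lines: tdo xhi pji qye xxf xmy kidm ywey ows amp cyvk ybzyp
Hunk 2: at line 8 remove [amp] add [azr] -> 12 lines: tdo xhi pji qye xxf xmy kidm ywey ows azr cyvk ybzyp
Hunk 3: at line 9 remove [azr] add [uukbi,ddpwn] -> 13 lines: tdo xhi pji qye xxf xmy kidm ywey ows uukbi ddpwn cyvk ybzyp
Hunk 4: at line 3 remove [qye,xxf] add [cye] -> 12 lines: tdo xhi pji cye xmy kidm ywey ows uukbi ddpwn cyvk ybzyp
Hunk 5: at line 3 remove [cye,xmy] add [afkf,tlobo] -> 12 lines: tdo xhi pji afkf tlobo kidm ywey ows uukbi ddpwn cyvk ybzyp
Hunk 6: at line 5 remove [ywey] add [mmnwd,heth] -> 13 lines: tdo xhi pji afkf tlobo kidm mmnwd heth ows uukbi ddpwn cyvk ybzyp
Hunk 7: at line 4 remove [tlobo,kidm] add [whw,ruy] -> 13 lines: tdo xhi pji afkf whw ruy mmnwd heth ows uukbi ddpwn cyvk ybzyp

Answer: tdo
xhi
pji
afkf
whw
ruy
mmnwd
heth
ows
uukbi
ddpwn
cyvk
ybzyp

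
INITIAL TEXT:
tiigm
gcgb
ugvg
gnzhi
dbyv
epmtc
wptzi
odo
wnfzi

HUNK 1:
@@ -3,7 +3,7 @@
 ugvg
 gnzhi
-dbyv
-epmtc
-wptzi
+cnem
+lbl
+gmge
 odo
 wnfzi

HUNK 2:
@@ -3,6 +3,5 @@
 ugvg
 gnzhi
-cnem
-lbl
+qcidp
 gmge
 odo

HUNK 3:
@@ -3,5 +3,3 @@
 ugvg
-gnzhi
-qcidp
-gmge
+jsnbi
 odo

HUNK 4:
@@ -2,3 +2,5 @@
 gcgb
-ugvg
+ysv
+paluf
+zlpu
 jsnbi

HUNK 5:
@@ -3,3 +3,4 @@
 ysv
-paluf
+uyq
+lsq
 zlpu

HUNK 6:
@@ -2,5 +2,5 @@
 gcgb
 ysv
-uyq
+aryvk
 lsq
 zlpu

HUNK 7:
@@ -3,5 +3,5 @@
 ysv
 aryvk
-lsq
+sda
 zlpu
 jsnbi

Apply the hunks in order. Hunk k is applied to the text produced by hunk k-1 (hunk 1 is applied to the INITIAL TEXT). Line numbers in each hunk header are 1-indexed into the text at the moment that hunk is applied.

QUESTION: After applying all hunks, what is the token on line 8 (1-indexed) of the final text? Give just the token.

Hunk 1: at line 3 remove [dbyv,epmtc,wptzi] add [cnem,lbl,gmge] -> 9 lines: tiigm gcgb ugvg gnzhi cnem lbl gmge odo wnfzi
Hunk 2: at line 3 remove [cnem,lbl] add [qcidp] -> 8 lines: tiigm gcgb ugvg gnzhi qcidp gmge odo wnfzi
Hunk 3: at line 3 remove [gnzhi,qcidp,gmge] add [jsnbi] -> 6 lines: tiigm gcgb ugvg jsnbi odo wnfzi
Hunk 4: at line 2 remove [ugvg] add [ysv,paluf,zlpu] -> 8 lines: tiigm gcgb ysv paluf zlpu jsnbi odo wnfzi
Hunk 5: at line 3 remove [paluf] add [uyq,lsq] -> 9 lines: tiigm gcgb ysv uyq lsq zlpu jsnbi odo wnfzi
Hunk 6: at line 2 remove [uyq] add [aryvk] -> 9 lines: tiigm gcgb ysv aryvk lsq zlpu jsnbi odo wnfzi
Hunk 7: at line 3 remove [lsq] add [sda] -> 9 lines: tiigm gcgb ysv aryvk sda zlpu jsnbi odo wnfzi
Final line 8: odo

Answer: odo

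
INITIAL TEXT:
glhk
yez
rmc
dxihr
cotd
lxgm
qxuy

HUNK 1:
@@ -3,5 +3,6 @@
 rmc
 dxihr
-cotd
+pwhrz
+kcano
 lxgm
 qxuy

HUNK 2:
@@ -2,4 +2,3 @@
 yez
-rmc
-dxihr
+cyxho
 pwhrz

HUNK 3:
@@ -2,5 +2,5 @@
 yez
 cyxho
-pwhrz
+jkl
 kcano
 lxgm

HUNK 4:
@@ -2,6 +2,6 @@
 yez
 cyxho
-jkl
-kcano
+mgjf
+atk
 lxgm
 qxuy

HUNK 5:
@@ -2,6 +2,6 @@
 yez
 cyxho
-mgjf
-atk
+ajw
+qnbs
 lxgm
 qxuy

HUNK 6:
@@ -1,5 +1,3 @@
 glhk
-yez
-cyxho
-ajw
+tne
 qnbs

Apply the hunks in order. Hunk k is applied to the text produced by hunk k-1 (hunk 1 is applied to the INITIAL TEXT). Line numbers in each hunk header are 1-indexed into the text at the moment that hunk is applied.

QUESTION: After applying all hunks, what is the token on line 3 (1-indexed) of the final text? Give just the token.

Answer: qnbs

Derivation:
Hunk 1: at line 3 remove [cotd] add [pwhrz,kcano] -> 8 lines: glhk yez rmc dxihr pwhrz kcano lxgm qxuy
Hunk 2: at line 2 remove [rmc,dxihr] add [cyxho] -> 7 lines: glhk yez cyxho pwhrz kcano lxgm qxuy
Hunk 3: at line 2 remove [pwhrz] add [jkl] -> 7 lines: glhk yez cyxho jkl kcano lxgm qxuy
Hunk 4: at line 2 remove [jkl,kcano] add [mgjf,atk] -> 7 lines: glhk yez cyxho mgjf atk lxgm qxuy
Hunk 5: at line 2 remove [mgjf,atk] add [ajw,qnbs] -> 7 lines: glhk yez cyxho ajw qnbs lxgm qxuy
Hunk 6: at line 1 remove [yez,cyxho,ajw] add [tne] -> 5 lines: glhk tne qnbs lxgm qxuy
Final line 3: qnbs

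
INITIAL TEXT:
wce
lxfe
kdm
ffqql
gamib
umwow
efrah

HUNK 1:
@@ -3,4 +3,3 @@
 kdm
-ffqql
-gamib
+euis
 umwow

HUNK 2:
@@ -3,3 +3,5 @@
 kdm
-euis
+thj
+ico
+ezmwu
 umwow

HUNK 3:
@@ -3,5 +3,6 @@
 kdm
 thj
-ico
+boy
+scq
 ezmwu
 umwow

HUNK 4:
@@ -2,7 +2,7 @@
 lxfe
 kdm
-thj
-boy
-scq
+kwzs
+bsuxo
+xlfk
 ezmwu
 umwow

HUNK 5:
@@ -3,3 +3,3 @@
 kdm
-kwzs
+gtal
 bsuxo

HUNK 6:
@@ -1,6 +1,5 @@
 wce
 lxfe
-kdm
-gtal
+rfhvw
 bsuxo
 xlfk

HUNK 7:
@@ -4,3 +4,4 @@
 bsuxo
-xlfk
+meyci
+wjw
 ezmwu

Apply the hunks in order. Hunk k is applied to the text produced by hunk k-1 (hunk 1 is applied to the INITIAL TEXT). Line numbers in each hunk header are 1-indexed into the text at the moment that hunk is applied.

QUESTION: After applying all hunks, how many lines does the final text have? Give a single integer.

Hunk 1: at line 3 remove [ffqql,gamib] add [euis] -> 6 lines: wce lxfe kdm euis umwow efrah
Hunk 2: at line 3 remove [euis] add [thj,ico,ezmwu] -> 8 lines: wce lxfe kdm thj ico ezmwu umwow efrah
Hunk 3: at line 3 remove [ico] add [boy,scq] -> 9 lines: wce lxfe kdm thj boy scq ezmwu umwow efrah
Hunk 4: at line 2 remove [thj,boy,scq] add [kwzs,bsuxo,xlfk] -> 9 lines: wce lxfe kdm kwzs bsuxo xlfk ezmwu umwow efrah
Hunk 5: at line 3 remove [kwzs] add [gtal] -> 9 lines: wce lxfe kdm gtal bsuxo xlfk ezmwu umwow efrah
Hunk 6: at line 1 remove [kdm,gtal] add [rfhvw] -> 8 lines: wce lxfe rfhvw bsuxo xlfk ezmwu umwow efrah
Hunk 7: at line 4 remove [xlfk] add [meyci,wjw] -> 9 lines: wce lxfe rfhvw bsuxo meyci wjw ezmwu umwow efrah
Final line count: 9

Answer: 9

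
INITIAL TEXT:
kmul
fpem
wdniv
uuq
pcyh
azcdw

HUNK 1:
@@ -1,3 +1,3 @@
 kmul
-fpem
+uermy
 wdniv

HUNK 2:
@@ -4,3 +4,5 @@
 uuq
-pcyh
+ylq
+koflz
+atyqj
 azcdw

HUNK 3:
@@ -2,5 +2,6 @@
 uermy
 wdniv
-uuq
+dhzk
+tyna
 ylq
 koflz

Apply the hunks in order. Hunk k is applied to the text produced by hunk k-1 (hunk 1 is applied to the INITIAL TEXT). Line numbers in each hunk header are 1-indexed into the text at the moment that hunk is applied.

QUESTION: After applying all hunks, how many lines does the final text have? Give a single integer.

Hunk 1: at line 1 remove [fpem] add [uermy] -> 6 lines: kmul uermy wdniv uuq pcyh azcdw
Hunk 2: at line 4 remove [pcyh] add [ylq,koflz,atyqj] -> 8 lines: kmul uermy wdniv uuq ylq koflz atyqj azcdw
Hunk 3: at line 2 remove [uuq] add [dhzk,tyna] -> 9 lines: kmul uermy wdniv dhzk tyna ylq koflz atyqj azcdw
Final line count: 9

Answer: 9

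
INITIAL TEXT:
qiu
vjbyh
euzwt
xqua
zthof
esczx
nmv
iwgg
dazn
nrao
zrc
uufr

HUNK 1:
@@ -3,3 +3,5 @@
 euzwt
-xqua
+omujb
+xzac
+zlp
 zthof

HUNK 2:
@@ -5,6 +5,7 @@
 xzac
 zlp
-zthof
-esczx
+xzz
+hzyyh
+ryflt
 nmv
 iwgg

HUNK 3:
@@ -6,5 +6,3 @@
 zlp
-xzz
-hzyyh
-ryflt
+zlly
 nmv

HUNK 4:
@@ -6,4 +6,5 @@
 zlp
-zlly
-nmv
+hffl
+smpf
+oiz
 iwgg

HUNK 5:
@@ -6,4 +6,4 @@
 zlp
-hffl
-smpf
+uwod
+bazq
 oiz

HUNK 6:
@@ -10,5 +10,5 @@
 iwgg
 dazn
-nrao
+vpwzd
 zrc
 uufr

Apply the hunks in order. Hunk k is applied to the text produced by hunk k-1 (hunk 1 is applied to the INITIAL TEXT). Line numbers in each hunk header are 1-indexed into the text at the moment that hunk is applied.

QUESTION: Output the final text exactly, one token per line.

Answer: qiu
vjbyh
euzwt
omujb
xzac
zlp
uwod
bazq
oiz
iwgg
dazn
vpwzd
zrc
uufr

Derivation:
Hunk 1: at line 3 remove [xqua] add [omujb,xzac,zlp] -> 14 lines: qiu vjbyh euzwt omujb xzac zlp zthof esczx nmv iwgg dazn nrao zrc uufr
Hunk 2: at line 5 remove [zthof,esczx] add [xzz,hzyyh,ryflt] -> 15 lines: qiu vjbyh euzwt omujb xzac zlp xzz hzyyh ryflt nmv iwgg dazn nrao zrc uufr
Hunk 3: at line 6 remove [xzz,hzyyh,ryflt] add [zlly] -> 13 lines: qiu vjbyh euzwt omujb xzac zlp zlly nmv iwgg dazn nrao zrc uufr
Hunk 4: at line 6 remove [zlly,nmv] add [hffl,smpf,oiz] -> 14 lines: qiu vjbyh euzwt omujb xzac zlp hffl smpf oiz iwgg dazn nrao zrc uufr
Hunk 5: at line 6 remove [hffl,smpf] add [uwod,bazq] -> 14 lines: qiu vjbyh euzwt omujb xzac zlp uwod bazq oiz iwgg dazn nrao zrc uufr
Hunk 6: at line 10 remove [nrao] add [vpwzd] -> 14 lines: qiu vjbyh euzwt omujb xzac zlp uwod bazq oiz iwgg dazn vpwzd zrc uufr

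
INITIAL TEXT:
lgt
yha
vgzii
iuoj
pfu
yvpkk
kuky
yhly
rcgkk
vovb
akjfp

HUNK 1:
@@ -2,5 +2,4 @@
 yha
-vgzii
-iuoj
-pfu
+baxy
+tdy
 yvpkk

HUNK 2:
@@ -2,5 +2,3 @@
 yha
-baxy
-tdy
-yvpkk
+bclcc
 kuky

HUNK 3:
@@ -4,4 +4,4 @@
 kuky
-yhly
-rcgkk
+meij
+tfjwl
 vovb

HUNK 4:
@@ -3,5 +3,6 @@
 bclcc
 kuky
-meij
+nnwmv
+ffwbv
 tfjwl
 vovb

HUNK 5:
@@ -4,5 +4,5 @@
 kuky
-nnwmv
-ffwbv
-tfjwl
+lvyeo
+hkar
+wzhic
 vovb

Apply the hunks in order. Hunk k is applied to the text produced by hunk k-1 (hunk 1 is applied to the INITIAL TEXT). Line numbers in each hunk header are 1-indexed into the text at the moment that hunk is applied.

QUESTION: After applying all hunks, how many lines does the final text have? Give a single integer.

Hunk 1: at line 2 remove [vgzii,iuoj,pfu] add [baxy,tdy] -> 10 lines: lgt yha baxy tdy yvpkk kuky yhly rcgkk vovb akjfp
Hunk 2: at line 2 remove [baxy,tdy,yvpkk] add [bclcc] -> 8 lines: lgt yha bclcc kuky yhly rcgkk vovb akjfp
Hunk 3: at line 4 remove [yhly,rcgkk] add [meij,tfjwl] -> 8 lines: lgt yha bclcc kuky meij tfjwl vovb akjfp
Hunk 4: at line 3 remove [meij] add [nnwmv,ffwbv] -> 9 lines: lgt yha bclcc kuky nnwmv ffwbv tfjwl vovb akjfp
Hunk 5: at line 4 remove [nnwmv,ffwbv,tfjwl] add [lvyeo,hkar,wzhic] -> 9 lines: lgt yha bclcc kuky lvyeo hkar wzhic vovb akjfp
Final line count: 9

Answer: 9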